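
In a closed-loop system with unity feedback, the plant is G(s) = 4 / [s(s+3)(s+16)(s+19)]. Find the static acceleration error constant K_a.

0

System type = 1 (one pole at s=0).
K_a = lim_{s→0} s^2·G(s) = 0 (the extra factor of s kills the finite limit).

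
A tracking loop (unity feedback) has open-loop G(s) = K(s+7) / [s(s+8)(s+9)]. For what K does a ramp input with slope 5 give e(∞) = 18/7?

One free integrator in G(s): this is a type 1 system.
K_v = lim_{s→0} s·G(s) = K·7 / (8·9) = (7/72)·K.
e_ss = 5/K_v = 18/7 ⇒ K_v = 35/18 ⇒ K = (35/18)/(7/72) = 20.

20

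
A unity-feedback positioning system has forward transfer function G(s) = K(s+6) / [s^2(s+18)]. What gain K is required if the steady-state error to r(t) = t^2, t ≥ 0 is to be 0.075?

80

System type = 2 (two poles at s=0).
K_a = lim_{s→0} s^2·G(s) = K·6 / (18) = (1/3)·K.
e_ss = 2/K_a = 0.075 ⇒ K_a = 80/3 ⇒ K = (80/3)/(1/3) = 80.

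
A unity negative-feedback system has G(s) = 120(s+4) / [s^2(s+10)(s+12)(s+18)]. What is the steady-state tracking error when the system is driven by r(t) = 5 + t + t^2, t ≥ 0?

G(s) has two factors of s in the denominator, so the system is type 2. Taking each input component in turn:
  • 5: tracked with zero error.
  • t: tracked with zero error.
  • t^2: e_ss = 2/K_a with K_a=2/9 → 9.
Total e_ss = 9.

9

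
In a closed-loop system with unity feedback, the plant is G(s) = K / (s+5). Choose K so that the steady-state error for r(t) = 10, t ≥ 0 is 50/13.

8

No free integrators in G(s): this is a type 0 system.
K_p = lim_{s→0} G(s) = K / (5) = 0.2·K.
e_ss = 10/(1 + K_p) = 50/13 ⇒ 1 + 0.2·K = 2.6 ⇒ K = 8.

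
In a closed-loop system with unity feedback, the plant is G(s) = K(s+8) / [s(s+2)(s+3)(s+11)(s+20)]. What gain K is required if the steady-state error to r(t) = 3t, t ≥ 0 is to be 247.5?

2

The open loop has one pole at the origin → type 1 system.
K_v = lim_{s→0} s·G(s) = K·8 / (2·3·11·20) = (1/165)·K.
e_ss = 3/K_v = 247.5 ⇒ K_v = 2/165 ⇒ K = (2/165)/(1/165) = 2.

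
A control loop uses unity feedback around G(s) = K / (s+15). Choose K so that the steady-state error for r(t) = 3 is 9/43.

The open loop has no poles at the origin → type 0 system.
K_p = lim_{s→0} G(s) = K / (15) = (1/15)·K.
e_ss = 3/(1 + K_p) = 9/43 ⇒ 1 + (1/15)·K = 43/3 ⇒ K = 200.

200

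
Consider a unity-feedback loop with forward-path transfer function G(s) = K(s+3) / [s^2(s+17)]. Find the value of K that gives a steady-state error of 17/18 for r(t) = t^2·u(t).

G(s) has two factors of s in the denominator, so the system is type 2.
K_a = lim_{s→0} s^2·G(s) = K·3 / (17) = (3/17)·K.
e_ss = 2/K_a = 17/18 ⇒ K_a = 36/17 ⇒ K = (36/17)/(3/17) = 12.

12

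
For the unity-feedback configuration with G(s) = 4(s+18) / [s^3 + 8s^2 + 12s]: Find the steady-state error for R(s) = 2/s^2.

Factoring s from the denominator leaves a polynomial with constant term 12, so the system is type 1.
K_v = lim_{s→0} s·G(s) = 4·18 / 12 = 6.
e_ss = 2/K_v = 2/6 = 1/3.

1/3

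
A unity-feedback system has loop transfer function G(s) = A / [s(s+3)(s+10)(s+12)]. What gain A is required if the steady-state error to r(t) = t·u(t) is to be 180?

The open loop has one pole at the origin → type 1 system.
K_v = lim_{s→0} s·G(s) = A / (3·10·12) = (1/360)·A.
e_ss = 1/K_v = 180 ⇒ K_v = 1/180 ⇒ A = (1/180)/(1/360) = 2.

2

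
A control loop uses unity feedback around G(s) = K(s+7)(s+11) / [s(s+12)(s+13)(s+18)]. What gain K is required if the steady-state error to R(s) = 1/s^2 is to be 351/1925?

200

One free integrator in G(s): this is a type 1 system.
K_v = lim_{s→0} s·G(s) = K·7·11 / (12·13·18) = (77/2808)·K.
e_ss = 1/K_v = 351/1925 ⇒ K_v = 1925/351 ⇒ K = (1925/351)/(77/2808) = 200.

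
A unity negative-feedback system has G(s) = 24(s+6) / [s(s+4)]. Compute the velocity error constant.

36

The open loop has one pole at the origin → type 1 system.
K_v = lim_{s→0} s·G(s) = 24·6 / (4) = 36.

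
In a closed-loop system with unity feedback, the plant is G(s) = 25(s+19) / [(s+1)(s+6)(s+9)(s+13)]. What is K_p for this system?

G(s) has no factors of s in the denominator, so the system is type 0.
K_p = lim_{s→0} G(s) = 25·19 / (1·6·9·13) = 475/702.

475/702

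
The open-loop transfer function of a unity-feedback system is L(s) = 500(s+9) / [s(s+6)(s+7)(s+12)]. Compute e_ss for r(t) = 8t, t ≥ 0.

0.896

The open loop has one pole at the origin → type 1 system.
K_v = lim_{s→0} s·L(s) = 500·9 / (6·7·12) = 125/14.
e_ss = 8/K_v = 8/(125/14) = 0.896.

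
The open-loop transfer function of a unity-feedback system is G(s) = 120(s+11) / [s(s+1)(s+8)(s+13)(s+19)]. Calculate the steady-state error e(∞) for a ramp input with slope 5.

The open loop has one pole at the origin → type 1 system.
K_v = lim_{s→0} s·G(s) = 120·11 / (1·8·13·19) = 165/247.
e_ss = 5/K_v = 5/(165/247) = 247/33.

247/33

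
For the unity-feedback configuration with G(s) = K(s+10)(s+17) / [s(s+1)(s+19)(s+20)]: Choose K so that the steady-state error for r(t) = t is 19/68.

8

One free integrator in G(s): this is a type 1 system.
K_v = lim_{s→0} s·G(s) = K·10·17 / (1·19·20) = (17/38)·K.
e_ss = 1/K_v = 19/68 ⇒ K_v = 68/19 ⇒ K = (68/19)/(17/38) = 8.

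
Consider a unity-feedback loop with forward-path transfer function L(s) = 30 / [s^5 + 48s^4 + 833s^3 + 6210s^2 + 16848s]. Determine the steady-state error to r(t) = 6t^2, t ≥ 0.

The denominator has no term below 16848s — 1 pole at s=0, type 1.
K_a = lim_{s→0} s^2·L(s) = 0; the steady-state error to this parabolic input grows without bound.

infinity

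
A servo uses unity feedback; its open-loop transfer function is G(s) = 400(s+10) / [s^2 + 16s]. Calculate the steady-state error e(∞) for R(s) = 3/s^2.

0.012

The denominator has no term below 16s — 1 pole at s=0, type 1.
K_v = lim_{s→0} s·G(s) = 400·10 / 16 = 250.
e_ss = 3/K_v = 3/250 = 0.012.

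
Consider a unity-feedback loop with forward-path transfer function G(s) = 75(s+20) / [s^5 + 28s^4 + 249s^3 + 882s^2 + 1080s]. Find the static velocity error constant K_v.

25/18

Lowest-order denominator term is 1080s, so the open loop has 1 pole at the origin → type 1 system.
K_v = lim_{s→0} s·G(s) = 75·20 / 1080 = 25/18.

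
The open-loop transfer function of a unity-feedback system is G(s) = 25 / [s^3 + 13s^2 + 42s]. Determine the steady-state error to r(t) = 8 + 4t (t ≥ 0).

The denominator has no term below 42s — 1 pole at s=0, type 1. Treating each term separately:
  • 8: tracked with zero error.
  • 4t: e_ss = 4/K_v with K_v=25/42 → 6.72.
Total e_ss = 6.72.

6.72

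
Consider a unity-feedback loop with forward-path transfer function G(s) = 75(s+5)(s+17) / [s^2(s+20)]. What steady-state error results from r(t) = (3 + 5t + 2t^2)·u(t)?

G(s) has two factors of s in the denominator, so the system is type 2. Taking each input component in turn:
  • 3: tracked with zero error.
  • 5t: tracked with zero error.
  • 2t^2: e_ss = 4/K_a with K_a=318.75 → 16/1275.
Total e_ss = 16/1275.

16/1275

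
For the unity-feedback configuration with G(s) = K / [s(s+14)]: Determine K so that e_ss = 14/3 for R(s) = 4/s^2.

System type = 1 (one pole at s=0).
K_v = lim_{s→0} s·G(s) = K / (14) = (1/14)·K.
e_ss = 4/K_v = 14/3 ⇒ K_v = 6/7 ⇒ K = (6/7)/(1/14) = 12.

12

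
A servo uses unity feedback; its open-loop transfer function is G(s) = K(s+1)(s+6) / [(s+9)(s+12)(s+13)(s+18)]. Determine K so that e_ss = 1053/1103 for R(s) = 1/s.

G(s) has no factors of s in the denominator, so the system is type 0.
K_p = lim_{s→0} G(s) = K·1·6 / (9·12·13·18) = (1/4212)·K.
e_ss = 1/(1 + K_p) = 1053/1103 ⇒ 1 + (1/4212)·K = 1103/1053 ⇒ K = 200.

200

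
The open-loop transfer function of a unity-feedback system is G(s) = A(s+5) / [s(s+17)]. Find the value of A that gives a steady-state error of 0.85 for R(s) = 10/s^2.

G(s) has one factor of s in the denominator, so the system is type 1.
K_v = lim_{s→0} s·G(s) = A·5 / (17) = (5/17)·A.
e_ss = 10/K_v = 0.85 ⇒ K_v = 200/17 ⇒ A = (200/17)/(5/17) = 40.

40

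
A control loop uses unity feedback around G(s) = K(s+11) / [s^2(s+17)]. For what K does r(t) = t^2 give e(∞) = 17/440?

G(s) has two factors of s in the denominator, so the system is type 2.
K_a = lim_{s→0} s^2·G(s) = K·11 / (17) = (11/17)·K.
e_ss = 2/K_a = 17/440 ⇒ K_a = 880/17 ⇒ K = (880/17)/(11/17) = 80.

80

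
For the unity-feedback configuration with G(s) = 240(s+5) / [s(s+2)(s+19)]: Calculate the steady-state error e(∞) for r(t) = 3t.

0.095

The open loop has one pole at the origin → type 1 system.
K_v = lim_{s→0} s·G(s) = 240·5 / (2·19) = 600/19.
e_ss = 3/K_v = 3/(600/19) = 0.095.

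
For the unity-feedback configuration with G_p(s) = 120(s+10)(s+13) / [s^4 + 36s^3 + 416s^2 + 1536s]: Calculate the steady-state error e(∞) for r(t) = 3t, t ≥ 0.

96/325

The denominator has no term below 1536s — 1 pole at s=0, type 1.
K_v = lim_{s→0} s·G_p(s) = 120·10·13 / 1536 = 325/32.
e_ss = 3/K_v = 3/(325/32) = 96/325.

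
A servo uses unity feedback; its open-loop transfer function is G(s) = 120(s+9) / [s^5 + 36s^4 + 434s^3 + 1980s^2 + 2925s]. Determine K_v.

Factoring s from the denominator leaves a polynomial with constant term 2925, so the system is type 1.
K_v = lim_{s→0} s·G(s) = 120·9 / 2925 = 24/65.

24/65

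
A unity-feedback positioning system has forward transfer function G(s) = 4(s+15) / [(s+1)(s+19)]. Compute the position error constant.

No free integrators in G(s): this is a type 0 system.
K_p = lim_{s→0} G(s) = 4·15 / (1·19) = 60/19.

60/19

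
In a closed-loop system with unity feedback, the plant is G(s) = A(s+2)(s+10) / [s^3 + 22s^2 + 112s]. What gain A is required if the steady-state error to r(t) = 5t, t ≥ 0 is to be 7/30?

Lowest-order denominator term is 112s, so the open loop has 1 pole at the origin → type 1 system.
K_v = lim_{s→0} s·G(s) = A·2·10 / 112 = (5/28)·A.
e_ss = 5/K_v = 7/30 ⇒ K_v = 150/7 ⇒ A = (150/7)/(5/28) = 120.

120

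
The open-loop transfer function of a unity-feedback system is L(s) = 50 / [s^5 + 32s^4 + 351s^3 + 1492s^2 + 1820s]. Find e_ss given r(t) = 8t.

Factoring s from the denominator leaves a polynomial with constant term 1820, so the system is type 1.
K_v = lim_{s→0} s·L(s) = 50 / 1820 = 5/182.
e_ss = 8/K_v = 8/(5/182) = 291.2.

291.2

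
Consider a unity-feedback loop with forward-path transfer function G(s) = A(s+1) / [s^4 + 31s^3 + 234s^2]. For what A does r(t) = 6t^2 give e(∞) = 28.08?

Lowest-order denominator term is 234s^2, so the open loop has 2 poles at the origin → type 2 system.
K_a = lim_{s→0} s^2·G(s) = A·1 / 234 = (1/234)·A.
e_ss = 12/K_a = 28.08 ⇒ K_a = 50/117 ⇒ A = (50/117)/(1/234) = 100.

100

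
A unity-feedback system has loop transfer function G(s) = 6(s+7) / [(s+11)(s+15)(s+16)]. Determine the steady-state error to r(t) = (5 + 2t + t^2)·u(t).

infinity

The open loop has no poles at the origin → type 0 system. Treating each term separately:
  • 5: e_ss = 5/(1+K_p) with K_p=7/440 → 2200/447.
  • 2t: a type-0 system cannot track it, e_ss → ∞.
  • t^2: a type-0 system cannot track it, e_ss → ∞.
The unbounded component dominates.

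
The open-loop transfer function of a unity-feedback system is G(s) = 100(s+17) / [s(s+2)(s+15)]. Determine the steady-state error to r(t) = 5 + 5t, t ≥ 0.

3/34

System type = 1 (one pole at s=0). By superposition:
  • 5: tracked with zero error.
  • 5t: e_ss = 5/K_v with K_v=170/3 → 3/34.
Total e_ss = 3/34.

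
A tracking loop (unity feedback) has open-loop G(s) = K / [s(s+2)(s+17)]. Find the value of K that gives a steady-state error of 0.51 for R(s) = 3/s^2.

The open loop has one pole at the origin → type 1 system.
K_v = lim_{s→0} s·G(s) = K / (2·17) = (1/34)·K.
e_ss = 3/K_v = 0.51 ⇒ K_v = 100/17 ⇒ K = (100/17)/(1/34) = 200.

200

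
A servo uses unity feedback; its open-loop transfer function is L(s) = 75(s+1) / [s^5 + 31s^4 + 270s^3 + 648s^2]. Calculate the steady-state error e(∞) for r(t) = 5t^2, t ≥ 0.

The denominator has no term below 648s^2 — 2 poles at s=0, type 2.
K_a = lim_{s→0} s^2·L(s) = 75·1 / 648 = 25/216.
r(t) = 5t^2 gives R(s) = 10/s^3.
e_ss = 10/K_a = 10/(25/216) = 86.4.

86.4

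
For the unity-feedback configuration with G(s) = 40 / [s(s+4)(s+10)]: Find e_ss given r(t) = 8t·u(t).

The open loop has one pole at the origin → type 1 system.
K_v = lim_{s→0} s·G(s) = 40 / (4·10) = 1.
e_ss = 8/K_v = 8/1 = 8.

8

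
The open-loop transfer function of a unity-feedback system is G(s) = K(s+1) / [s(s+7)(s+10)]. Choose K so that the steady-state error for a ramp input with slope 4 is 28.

10

The open loop has one pole at the origin → type 1 system.
K_v = lim_{s→0} s·G(s) = K·1 / (7·10) = (1/70)·K.
e_ss = 4/K_v = 28 ⇒ K_v = 1/7 ⇒ K = (1/7)/(1/70) = 10.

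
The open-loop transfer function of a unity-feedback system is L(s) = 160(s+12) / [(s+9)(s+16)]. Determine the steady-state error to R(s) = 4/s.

The open loop has no poles at the origin → type 0 system.
K_p = lim_{s→0} L(s) = 160·12 / (9·16) = 40/3.
e_ss = 4/(1 + K_p) = 4/(43/3) = 12/43.

12/43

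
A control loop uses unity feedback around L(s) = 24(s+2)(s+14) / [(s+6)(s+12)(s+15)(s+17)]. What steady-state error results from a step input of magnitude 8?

6120/793

L(s) has no factors of s in the denominator, so the system is type 0.
K_p = lim_{s→0} L(s) = 24·2·14 / (6·12·15·17) = 28/765.
e_ss = 8/(1 + K_p) = 8/(793/765) = 6120/793.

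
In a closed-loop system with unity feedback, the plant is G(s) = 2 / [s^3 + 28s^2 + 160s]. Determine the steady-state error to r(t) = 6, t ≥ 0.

0

Factoring s from the denominator leaves a polynomial with constant term 160, so the system is type 1.
K_p = ∞ for a type-1 system; e_ss to a step is zero.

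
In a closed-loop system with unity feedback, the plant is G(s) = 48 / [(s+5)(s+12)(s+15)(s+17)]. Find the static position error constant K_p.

The open loop has no poles at the origin → type 0 system.
K_p = lim_{s→0} G(s) = 48 / (5·12·15·17) = 4/1275.

4/1275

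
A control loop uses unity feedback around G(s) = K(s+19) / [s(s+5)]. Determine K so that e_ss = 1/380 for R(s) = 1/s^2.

One free integrator in G(s): this is a type 1 system.
K_v = lim_{s→0} s·G(s) = K·19 / (5) = 3.8·K.
e_ss = 1/K_v = 1/380 ⇒ K_v = 380 ⇒ K = 380/3.8 = 100.

100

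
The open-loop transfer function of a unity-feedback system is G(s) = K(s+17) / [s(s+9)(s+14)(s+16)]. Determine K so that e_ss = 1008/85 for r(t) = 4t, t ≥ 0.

G(s) has one factor of s in the denominator, so the system is type 1.
K_v = lim_{s→0} s·G(s) = K·17 / (9·14·16) = (17/2016)·K.
e_ss = 4/K_v = 1008/85 ⇒ K_v = 85/252 ⇒ K = (85/252)/(17/2016) = 40.

40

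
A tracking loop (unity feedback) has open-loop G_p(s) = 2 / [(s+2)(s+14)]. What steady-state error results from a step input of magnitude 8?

112/15

No free integrators in G_p(s): this is a type 0 system.
K_p = lim_{s→0} G_p(s) = 2 / (2·14) = 1/14.
e_ss = 8/(1 + K_p) = 8/(15/14) = 112/15.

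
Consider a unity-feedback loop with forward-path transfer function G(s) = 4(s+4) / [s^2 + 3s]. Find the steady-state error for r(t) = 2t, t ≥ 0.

0.375

Lowest-order denominator term is 3s, so the open loop has 1 pole at the origin → type 1 system.
K_v = lim_{s→0} s·G(s) = 4·4 / 3 = 16/3.
e_ss = 2/K_v = 2/(16/3) = 0.375.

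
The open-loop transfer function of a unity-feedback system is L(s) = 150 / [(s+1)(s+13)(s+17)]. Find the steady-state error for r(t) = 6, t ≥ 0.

1326/371

No free integrators in L(s): this is a type 0 system.
K_p = lim_{s→0} L(s) = 150 / (1·13·17) = 150/221.
e_ss = 6/(1 + K_p) = 6/(371/221) = 1326/371.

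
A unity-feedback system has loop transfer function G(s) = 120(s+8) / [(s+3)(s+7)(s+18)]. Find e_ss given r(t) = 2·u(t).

System type = 0 (no poles at s=0).
K_p = lim_{s→0} G(s) = 120·8 / (3·7·18) = 160/63.
e_ss = 2/(1 + K_p) = 2/(223/63) = 126/223.

126/223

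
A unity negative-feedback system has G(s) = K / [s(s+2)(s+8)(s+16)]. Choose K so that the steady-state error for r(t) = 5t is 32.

The open loop has one pole at the origin → type 1 system.
K_v = lim_{s→0} s·G(s) = K / (2·8·16) = (1/256)·K.
e_ss = 5/K_v = 32 ⇒ K_v = 5/32 ⇒ K = (5/32)/(1/256) = 40.

40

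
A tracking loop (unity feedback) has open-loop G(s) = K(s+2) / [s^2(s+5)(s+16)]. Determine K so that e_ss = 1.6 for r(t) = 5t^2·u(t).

250

The open loop has two poles at the origin → type 2 system.
K_a = lim_{s→0} s^2·G(s) = K·2 / (5·16) = 0.025·K.
e_ss = 10/K_a = 1.6 ⇒ K_a = 6.25 ⇒ K = 6.25/0.025 = 250.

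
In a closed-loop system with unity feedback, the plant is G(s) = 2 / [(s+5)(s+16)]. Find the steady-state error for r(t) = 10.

No free integrators in G(s): this is a type 0 system.
K_p = lim_{s→0} G(s) = 2 / (5·16) = 0.025.
e_ss = 10/(1 + K_p) = 10/1.025 = 400/41.

400/41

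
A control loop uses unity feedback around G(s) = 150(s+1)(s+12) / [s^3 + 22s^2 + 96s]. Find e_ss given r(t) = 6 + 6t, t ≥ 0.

Lowest-order denominator term is 96s, so the open loop has 1 pole at the origin → type 1 system. Taking each input component in turn:
  • 6: tracked with zero error.
  • 6t: e_ss = 6/K_v with K_v=18.75 → 0.32.
Total e_ss = 0.32.

0.32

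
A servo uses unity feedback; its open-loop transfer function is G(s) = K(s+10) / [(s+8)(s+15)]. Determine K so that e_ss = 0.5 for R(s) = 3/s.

G(s) has no factors of s in the denominator, so the system is type 0.
K_p = lim_{s→0} G(s) = K·10 / (8·15) = (1/12)·K.
e_ss = 3/(1 + K_p) = 0.5 ⇒ 1 + (1/12)·K = 6 ⇒ K = 60.

60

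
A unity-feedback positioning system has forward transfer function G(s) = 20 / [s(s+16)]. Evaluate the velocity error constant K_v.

1.25

One free integrator in G(s): this is a type 1 system.
K_v = lim_{s→0} s·G(s) = 20 / (16) = 1.25.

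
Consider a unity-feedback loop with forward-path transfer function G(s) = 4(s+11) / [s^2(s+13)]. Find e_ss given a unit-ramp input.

0

G(s) has two factors of s in the denominator, so the system is type 2.
K_v = ∞ for a type-2 system; e_ss to a ramp is zero.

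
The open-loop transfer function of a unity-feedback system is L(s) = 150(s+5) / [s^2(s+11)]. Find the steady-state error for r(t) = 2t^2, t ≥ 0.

The open loop has two poles at the origin → type 2 system.
K_a = lim_{s→0} s^2·L(s) = 150·5 / (11) = 750/11.
r(t) = 2t^2 gives R(s) = 4/s^3.
e_ss = 4/K_a = 4/(750/11) = 22/375.

22/375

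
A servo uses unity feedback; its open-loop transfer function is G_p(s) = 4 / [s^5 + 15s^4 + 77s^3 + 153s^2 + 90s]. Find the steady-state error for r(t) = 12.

Lowest-order denominator term is 90s, so the open loop has 1 pole at the origin → type 1 system.
A type-1 system has K_p = ∞, so it tracks a step input with zero steady-state error.

0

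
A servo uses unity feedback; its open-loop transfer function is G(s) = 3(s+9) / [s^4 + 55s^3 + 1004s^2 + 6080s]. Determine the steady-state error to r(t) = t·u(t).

6080/27

Factoring s from the denominator leaves a polynomial with constant term 6080, so the system is type 1.
K_v = lim_{s→0} s·G(s) = 3·9 / 6080 = 27/6080.
e_ss = 1/K_v = 1/(27/6080) = 6080/27.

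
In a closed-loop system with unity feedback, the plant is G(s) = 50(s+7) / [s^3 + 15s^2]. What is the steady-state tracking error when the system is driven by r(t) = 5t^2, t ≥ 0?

Factoring s^2 from the denominator leaves a polynomial with constant term 15, so the system is type 2.
K_a = lim_{s→0} s^2·G(s) = 50·7 / 15 = 70/3.
r(t) = 5t^2 gives R(s) = 10/s^3.
e_ss = 10/K_a = 10/(70/3) = 3/7.

3/7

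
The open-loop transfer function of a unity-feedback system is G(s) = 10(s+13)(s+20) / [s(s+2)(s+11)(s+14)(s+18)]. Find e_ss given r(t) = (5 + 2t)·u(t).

G(s) has one factor of s in the denominator, so the system is type 1. Treating each term separately:
  • 5: tracked with zero error.
  • 2t: e_ss = 2/K_v with K_v=325/693 → 1386/325.
Total e_ss = 1386/325.

1386/325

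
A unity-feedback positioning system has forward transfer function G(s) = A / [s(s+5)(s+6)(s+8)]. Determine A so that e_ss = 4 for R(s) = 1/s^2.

One free integrator in G(s): this is a type 1 system.
K_v = lim_{s→0} s·G(s) = A / (5·6·8) = (1/240)·A.
e_ss = 1/K_v = 4 ⇒ K_v = 0.25 ⇒ A = 0.25/(1/240) = 60.

60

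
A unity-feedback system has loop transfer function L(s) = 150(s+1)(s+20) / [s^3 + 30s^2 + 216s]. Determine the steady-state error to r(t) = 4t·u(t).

The denominator has no term below 216s — 1 pole at s=0, type 1.
K_v = lim_{s→0} s·L(s) = 150·1·20 / 216 = 125/9.
e_ss = 4/K_v = 4/(125/9) = 0.288.

0.288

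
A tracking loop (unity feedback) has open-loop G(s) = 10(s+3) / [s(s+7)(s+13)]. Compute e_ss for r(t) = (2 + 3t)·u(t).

One free integrator in G(s): this is a type 1 system. Treating each term separately:
  • 2: tracked with zero error.
  • 3t: e_ss = 3/K_v with K_v=30/91 → 9.1.
Total e_ss = 9.1.

9.1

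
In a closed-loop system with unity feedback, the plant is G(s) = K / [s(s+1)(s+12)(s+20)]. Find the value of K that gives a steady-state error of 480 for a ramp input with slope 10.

The open loop has one pole at the origin → type 1 system.
K_v = lim_{s→0} s·G(s) = K / (1·12·20) = (1/240)·K.
e_ss = 10/K_v = 480 ⇒ K_v = 1/48 ⇒ K = (1/48)/(1/240) = 5.

5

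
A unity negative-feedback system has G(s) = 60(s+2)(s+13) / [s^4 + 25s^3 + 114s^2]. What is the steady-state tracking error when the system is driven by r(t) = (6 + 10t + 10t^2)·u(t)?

Lowest-order denominator term is 114s^2, so the open loop has 2 poles at the origin → type 2 system. Treating each term separately:
  • 6: tracked with zero error.
  • 10t: tracked with zero error.
  • 10t^2: e_ss = 20/K_a with K_a=260/19 → 19/13.
Total e_ss = 19/13.

19/13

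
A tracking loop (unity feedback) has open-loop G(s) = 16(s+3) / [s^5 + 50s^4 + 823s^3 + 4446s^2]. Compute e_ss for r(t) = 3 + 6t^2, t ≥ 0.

The denominator has no term below 4446s^2 — 2 poles at s=0, type 2. Taking each input component in turn:
  • 3: tracked with zero error.
  • 6t^2: e_ss = 12/K_a with K_a=8/741 → 1111.5.
Total e_ss = 1111.5.

1111.5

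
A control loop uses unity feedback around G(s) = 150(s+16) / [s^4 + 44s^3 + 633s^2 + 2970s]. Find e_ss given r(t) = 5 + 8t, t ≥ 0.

9.9

Factoring s from the denominator leaves a polynomial with constant term 2970, so the system is type 1. Taking each input component in turn:
  • 5: tracked with zero error.
  • 8t: e_ss = 8/K_v with K_v=80/99 → 9.9.
Total e_ss = 9.9.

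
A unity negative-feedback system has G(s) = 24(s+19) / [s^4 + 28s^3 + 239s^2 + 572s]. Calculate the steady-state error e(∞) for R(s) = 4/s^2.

286/57

Factoring s from the denominator leaves a polynomial with constant term 572, so the system is type 1.
K_v = lim_{s→0} s·G(s) = 24·19 / 572 = 114/143.
e_ss = 4/K_v = 4/(114/143) = 286/57.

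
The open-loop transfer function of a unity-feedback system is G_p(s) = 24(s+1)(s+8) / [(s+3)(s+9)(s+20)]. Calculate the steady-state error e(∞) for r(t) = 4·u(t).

180/61

G_p(s) has no factors of s in the denominator, so the system is type 0.
K_p = lim_{s→0} G_p(s) = 24·1·8 / (3·9·20) = 16/45.
e_ss = 4/(1 + K_p) = 4/(61/45) = 180/61.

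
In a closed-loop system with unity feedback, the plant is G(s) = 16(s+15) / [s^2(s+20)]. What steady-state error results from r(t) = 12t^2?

G(s) has two factors of s in the denominator, so the system is type 2.
K_a = lim_{s→0} s^2·G(s) = 16·15 / (20) = 12.
r(t) = 12t^2 gives R(s) = 24/s^3.
e_ss = 24/K_a = 24/12 = 2.

2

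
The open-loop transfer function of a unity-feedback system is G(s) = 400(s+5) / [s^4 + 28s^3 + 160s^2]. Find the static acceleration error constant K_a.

Lowest-order denominator term is 160s^2, so the open loop has 2 poles at the origin → type 2 system.
K_a = lim_{s→0} s^2·G(s) = 400·5 / 160 = 12.5.

12.5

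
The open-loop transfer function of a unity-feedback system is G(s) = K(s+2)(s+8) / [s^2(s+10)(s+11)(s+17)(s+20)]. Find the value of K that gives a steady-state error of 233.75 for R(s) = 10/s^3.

100

The open loop has two poles at the origin → type 2 system.
K_a = lim_{s→0} s^2·G(s) = K·2·8 / (10·11·17·20) = (2/4675)·K.
e_ss = 10/K_a = 233.75 ⇒ K_a = 8/187 ⇒ K = (8/187)/(2/4675) = 100.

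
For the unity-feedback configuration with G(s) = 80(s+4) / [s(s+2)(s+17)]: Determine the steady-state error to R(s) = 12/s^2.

System type = 1 (one pole at s=0).
K_v = lim_{s→0} s·G(s) = 80·4 / (2·17) = 160/17.
e_ss = 12/K_v = 12/(160/17) = 1.275.

1.275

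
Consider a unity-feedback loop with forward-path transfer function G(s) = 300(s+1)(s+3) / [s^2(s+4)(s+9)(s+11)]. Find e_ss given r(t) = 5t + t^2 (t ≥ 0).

0.88

G(s) has two factors of s in the denominator, so the system is type 2. Taking each input component in turn:
  • 5t: tracked with zero error.
  • t^2: e_ss = 2/K_a with K_a=25/11 → 0.88.
Total e_ss = 0.88.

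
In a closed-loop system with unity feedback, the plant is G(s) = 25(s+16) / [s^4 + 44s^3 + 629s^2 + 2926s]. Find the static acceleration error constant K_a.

The denominator has no term below 2926s — 1 pole at s=0, type 1.
K_a = lim_{s→0} s^2·G(s) = 0 (the extra factor of s kills the finite limit).

0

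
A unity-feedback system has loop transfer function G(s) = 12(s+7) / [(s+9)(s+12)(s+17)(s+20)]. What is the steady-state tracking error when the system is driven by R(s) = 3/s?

No free integrators in G(s): this is a type 0 system.
K_p = lim_{s→0} G(s) = 12·7 / (9·12·17·20) = 7/3060.
e_ss = 3/(1 + K_p) = 3/(3067/3060) = 9180/3067.

9180/3067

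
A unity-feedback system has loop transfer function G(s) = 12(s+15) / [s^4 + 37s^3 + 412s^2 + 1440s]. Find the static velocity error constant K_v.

Lowest-order denominator term is 1440s, so the open loop has 1 pole at the origin → type 1 system.
K_v = lim_{s→0} s·G(s) = 12·15 / 1440 = 0.125.

0.125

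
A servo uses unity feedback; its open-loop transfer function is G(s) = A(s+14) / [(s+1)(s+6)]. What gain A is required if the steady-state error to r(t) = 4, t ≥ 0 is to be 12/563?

No free integrators in G(s): this is a type 0 system.
K_p = lim_{s→0} G(s) = A·14 / (1·6) = (7/3)·A.
e_ss = 4/(1 + K_p) = 12/563 ⇒ 1 + (7/3)·A = 563/3 ⇒ A = 80.

80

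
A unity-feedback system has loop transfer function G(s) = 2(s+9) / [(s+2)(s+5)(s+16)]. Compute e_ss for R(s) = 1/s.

80/89

System type = 0 (no poles at s=0).
K_p = lim_{s→0} G(s) = 2·9 / (2·5·16) = 0.1125.
e_ss = 1/(1 + K_p) = 1/1.1125 = 80/89.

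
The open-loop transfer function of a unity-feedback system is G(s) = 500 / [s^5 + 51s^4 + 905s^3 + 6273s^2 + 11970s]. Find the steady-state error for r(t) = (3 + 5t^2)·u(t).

The denominator has no term below 11970s — 1 pole at s=0, type 1. By superposition:
  • 3: tracked with zero error.
  • 5t^2: a type-1 system cannot track it, e_ss → ∞.
The unbounded component dominates.

infinity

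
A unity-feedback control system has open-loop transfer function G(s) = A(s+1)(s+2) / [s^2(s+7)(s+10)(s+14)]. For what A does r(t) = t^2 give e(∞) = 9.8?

System type = 2 (two poles at s=0).
K_a = lim_{s→0} s^2·G(s) = A·1·2 / (7·10·14) = (1/490)·A.
e_ss = 2/K_a = 9.8 ⇒ K_a = 10/49 ⇒ A = (10/49)/(1/490) = 100.

100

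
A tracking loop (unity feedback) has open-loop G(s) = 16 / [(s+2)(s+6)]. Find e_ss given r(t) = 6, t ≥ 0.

18/7

G(s) has no factors of s in the denominator, so the system is type 0.
K_p = lim_{s→0} G(s) = 16 / (2·6) = 4/3.
e_ss = 6/(1 + K_p) = 6/(7/3) = 18/7.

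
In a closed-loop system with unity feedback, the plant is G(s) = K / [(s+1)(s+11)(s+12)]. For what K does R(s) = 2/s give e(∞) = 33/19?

G(s) has no factors of s in the denominator, so the system is type 0.
K_p = lim_{s→0} G(s) = K / (1·11·12) = (1/132)·K.
e_ss = 2/(1 + K_p) = 33/19 ⇒ 1 + (1/132)·K = 38/33 ⇒ K = 20.

20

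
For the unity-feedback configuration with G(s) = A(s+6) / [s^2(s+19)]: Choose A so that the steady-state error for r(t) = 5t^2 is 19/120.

G(s) has two factors of s in the denominator, so the system is type 2.
K_a = lim_{s→0} s^2·G(s) = A·6 / (19) = (6/19)·A.
e_ss = 10/K_a = 19/120 ⇒ K_a = 1200/19 ⇒ A = (1200/19)/(6/19) = 200.

200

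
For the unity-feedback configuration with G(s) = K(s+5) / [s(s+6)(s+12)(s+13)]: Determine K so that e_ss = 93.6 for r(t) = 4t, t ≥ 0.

System type = 1 (one pole at s=0).
K_v = lim_{s→0} s·G(s) = K·5 / (6·12·13) = (5/936)·K.
e_ss = 4/K_v = 93.6 ⇒ K_v = 5/117 ⇒ K = (5/117)/(5/936) = 8.

8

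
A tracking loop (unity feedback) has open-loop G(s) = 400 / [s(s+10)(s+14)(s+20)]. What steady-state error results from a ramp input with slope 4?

System type = 1 (one pole at s=0).
K_v = lim_{s→0} s·G(s) = 400 / (10·14·20) = 1/7.
e_ss = 4/K_v = 4/(1/7) = 28.

28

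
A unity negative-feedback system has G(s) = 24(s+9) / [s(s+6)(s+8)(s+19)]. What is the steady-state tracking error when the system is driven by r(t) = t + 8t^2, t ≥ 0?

infinity

One free integrator in G(s): this is a type 1 system. By superposition:
  • t: e_ss = 1/K_v with K_v=9/38 → 38/9.
  • 8t^2: a type-1 system cannot track it, e_ss → ∞.
The unbounded component dominates.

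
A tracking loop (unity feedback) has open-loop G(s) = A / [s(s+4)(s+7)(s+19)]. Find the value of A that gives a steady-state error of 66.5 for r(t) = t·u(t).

System type = 1 (one pole at s=0).
K_v = lim_{s→0} s·G(s) = A / (4·7·19) = (1/532)·A.
e_ss = 1/K_v = 66.5 ⇒ K_v = 2/133 ⇒ A = (2/133)/(1/532) = 8.

8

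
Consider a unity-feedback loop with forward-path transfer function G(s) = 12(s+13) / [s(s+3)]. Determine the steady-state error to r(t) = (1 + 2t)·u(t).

1/26

System type = 1 (one pole at s=0). Treating each term separately:
  • 1: tracked with zero error.
  • 2t: e_ss = 2/K_v with K_v=52 → 1/26.
Total e_ss = 1/26.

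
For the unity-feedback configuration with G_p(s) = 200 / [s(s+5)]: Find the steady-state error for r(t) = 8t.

G_p(s) has one factor of s in the denominator, so the system is type 1.
K_v = lim_{s→0} s·G_p(s) = 200 / (5) = 40.
e_ss = 8/K_v = 8/40 = 0.2.

0.2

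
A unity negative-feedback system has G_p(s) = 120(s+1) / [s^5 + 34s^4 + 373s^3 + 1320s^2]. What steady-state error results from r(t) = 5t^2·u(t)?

Factoring s^2 from the denominator leaves a polynomial with constant term 1320, so the system is type 2.
K_a = lim_{s→0} s^2·G_p(s) = 120·1 / 1320 = 1/11.
r(t) = 5t^2 gives R(s) = 10/s^3.
e_ss = 10/K_a = 10/(1/11) = 110.

110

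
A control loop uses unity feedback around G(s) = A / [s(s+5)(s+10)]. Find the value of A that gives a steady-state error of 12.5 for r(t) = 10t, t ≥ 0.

The open loop has one pole at the origin → type 1 system.
K_v = lim_{s→0} s·G(s) = A / (5·10) = 0.02·A.
e_ss = 10/K_v = 12.5 ⇒ K_v = 0.8 ⇒ A = 0.8/0.02 = 40.

40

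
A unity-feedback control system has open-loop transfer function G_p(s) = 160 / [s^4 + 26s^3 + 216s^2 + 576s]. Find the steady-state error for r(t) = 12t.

43.2

Lowest-order denominator term is 576s, so the open loop has 1 pole at the origin → type 1 system.
K_v = lim_{s→0} s·G_p(s) = 160 / 576 = 5/18.
e_ss = 12/K_v = 12/(5/18) = 43.2.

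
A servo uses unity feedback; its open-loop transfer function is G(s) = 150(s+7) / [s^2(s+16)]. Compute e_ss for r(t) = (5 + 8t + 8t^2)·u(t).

System type = 2 (two poles at s=0). Treating each term separately:
  • 5: tracked with zero error.
  • 8t: tracked with zero error.
  • 8t^2: e_ss = 16/K_a with K_a=65.625 → 128/525.
Total e_ss = 128/525.

128/525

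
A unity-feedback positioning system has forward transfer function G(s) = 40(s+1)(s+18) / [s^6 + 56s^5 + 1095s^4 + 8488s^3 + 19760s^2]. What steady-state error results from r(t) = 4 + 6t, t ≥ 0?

0

Lowest-order denominator term is 19760s^2, so the open loop has 2 poles at the origin → type 2 system. Taking each input component in turn:
  • 4: tracked with zero error.
  • 6t: tracked with zero error.
Total e_ss = 0.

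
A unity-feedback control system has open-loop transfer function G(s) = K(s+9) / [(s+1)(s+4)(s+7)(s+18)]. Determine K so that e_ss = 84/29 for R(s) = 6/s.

System type = 0 (no poles at s=0).
K_p = lim_{s→0} G(s) = K·9 / (1·4·7·18) = (1/56)·K.
e_ss = 6/(1 + K_p) = 84/29 ⇒ 1 + (1/56)·K = 29/14 ⇒ K = 60.

60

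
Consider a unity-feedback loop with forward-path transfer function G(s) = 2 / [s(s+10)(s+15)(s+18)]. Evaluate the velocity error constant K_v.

1/1350

G(s) has one factor of s in the denominator, so the system is type 1.
K_v = lim_{s→0} s·G(s) = 2 / (10·15·18) = 1/1350.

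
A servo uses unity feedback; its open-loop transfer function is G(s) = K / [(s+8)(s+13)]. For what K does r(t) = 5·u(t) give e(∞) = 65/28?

120

System type = 0 (no poles at s=0).
K_p = lim_{s→0} G(s) = K / (8·13) = (1/104)·K.
e_ss = 5/(1 + K_p) = 65/28 ⇒ 1 + (1/104)·K = 28/13 ⇒ K = 120.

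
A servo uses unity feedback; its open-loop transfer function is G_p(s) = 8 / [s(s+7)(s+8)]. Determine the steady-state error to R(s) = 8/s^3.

infinity

G_p(s) has one factor of s in the denominator, so the system is type 1.
For a type-1 system K_a = 0, so e_ss to a parabolic input is unbounded.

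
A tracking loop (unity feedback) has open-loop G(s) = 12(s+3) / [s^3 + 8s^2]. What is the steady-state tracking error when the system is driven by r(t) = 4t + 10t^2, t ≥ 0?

40/9

The denominator has no term below 8s^2 — 2 poles at s=0, type 2. Treating each term separately:
  • 4t: tracked with zero error.
  • 10t^2: e_ss = 20/K_a with K_a=4.5 → 40/9.
Total e_ss = 40/9.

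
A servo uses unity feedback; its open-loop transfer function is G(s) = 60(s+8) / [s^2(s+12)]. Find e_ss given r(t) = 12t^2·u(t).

0.6

Two free integrators in G(s): this is a type 2 system.
K_a = lim_{s→0} s^2·G(s) = 60·8 / (12) = 40.
r(t) = 12t^2 gives R(s) = 24/s^3.
e_ss = 24/K_a = 24/40 = 0.6.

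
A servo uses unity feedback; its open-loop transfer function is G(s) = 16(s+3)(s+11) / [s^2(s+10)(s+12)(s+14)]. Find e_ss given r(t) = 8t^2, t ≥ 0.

Two free integrators in G(s): this is a type 2 system.
K_a = lim_{s→0} s^2·G(s) = 16·3·11 / (10·12·14) = 11/35.
r(t) = 8t^2 gives R(s) = 16/s^3.
e_ss = 16/K_a = 16/(11/35) = 560/11.

560/11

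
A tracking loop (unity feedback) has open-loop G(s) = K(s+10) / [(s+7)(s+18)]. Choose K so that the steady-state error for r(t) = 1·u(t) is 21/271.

No free integrators in G(s): this is a type 0 system.
K_p = lim_{s→0} G(s) = K·10 / (7·18) = (5/63)·K.
e_ss = 1/(1 + K_p) = 21/271 ⇒ 1 + (5/63)·K = 271/21 ⇒ K = 150.

150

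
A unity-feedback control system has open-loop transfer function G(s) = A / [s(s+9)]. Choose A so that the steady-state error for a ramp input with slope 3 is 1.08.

System type = 1 (one pole at s=0).
K_v = lim_{s→0} s·G(s) = A / (9) = (1/9)·A.
e_ss = 3/K_v = 1.08 ⇒ K_v = 25/9 ⇒ A = (25/9)/(1/9) = 25.

25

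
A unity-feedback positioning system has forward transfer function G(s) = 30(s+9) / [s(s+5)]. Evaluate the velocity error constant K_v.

54

The open loop has one pole at the origin → type 1 system.
K_v = lim_{s→0} s·G(s) = 30·9 / (5) = 54.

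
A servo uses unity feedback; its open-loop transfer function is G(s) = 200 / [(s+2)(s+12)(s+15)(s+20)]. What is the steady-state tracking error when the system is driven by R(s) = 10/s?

360/37

The open loop has no poles at the origin → type 0 system.
K_p = lim_{s→0} G(s) = 200 / (2·12·15·20) = 1/36.
e_ss = 10/(1 + K_p) = 10/(37/36) = 360/37.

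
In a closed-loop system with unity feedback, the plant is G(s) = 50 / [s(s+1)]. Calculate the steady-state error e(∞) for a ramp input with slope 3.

The open loop has one pole at the origin → type 1 system.
K_v = lim_{s→0} s·G(s) = 50 / (1) = 50.
e_ss = 3/K_v = 3/50 = 0.06.

0.06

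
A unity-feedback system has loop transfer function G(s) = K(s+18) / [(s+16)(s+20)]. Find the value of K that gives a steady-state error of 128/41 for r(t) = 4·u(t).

5

System type = 0 (no poles at s=0).
K_p = lim_{s→0} G(s) = K·18 / (16·20) = (9/160)·K.
e_ss = 4/(1 + K_p) = 128/41 ⇒ 1 + (9/160)·K = 41/32 ⇒ K = 5.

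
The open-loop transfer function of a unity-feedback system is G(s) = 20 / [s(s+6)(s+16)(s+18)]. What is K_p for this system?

infinity

K_p = lim_{s→0} G(s); with 1 pole at the origin the limit diverges, so K_p = ∞.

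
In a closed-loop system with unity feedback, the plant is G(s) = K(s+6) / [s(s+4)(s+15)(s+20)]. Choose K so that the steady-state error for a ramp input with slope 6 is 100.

12

One free integrator in G(s): this is a type 1 system.
K_v = lim_{s→0} s·G(s) = K·6 / (4·15·20) = 0.005·K.
e_ss = 6/K_v = 100 ⇒ K_v = 0.06 ⇒ K = 0.06/0.005 = 12.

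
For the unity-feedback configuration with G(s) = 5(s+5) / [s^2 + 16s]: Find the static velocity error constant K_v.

Lowest-order denominator term is 16s, so the open loop has 1 pole at the origin → type 1 system.
K_v = lim_{s→0} s·G(s) = 5·5 / 16 = 1.5625.

1.5625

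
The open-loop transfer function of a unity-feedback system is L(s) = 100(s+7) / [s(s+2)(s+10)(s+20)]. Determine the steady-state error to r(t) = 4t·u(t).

L(s) has one factor of s in the denominator, so the system is type 1.
K_v = lim_{s→0} s·L(s) = 100·7 / (2·10·20) = 1.75.
e_ss = 4/K_v = 4/1.75 = 16/7.

16/7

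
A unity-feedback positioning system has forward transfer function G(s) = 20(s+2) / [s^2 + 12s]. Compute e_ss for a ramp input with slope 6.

1.8

Lowest-order denominator term is 12s, so the open loop has 1 pole at the origin → type 1 system.
K_v = lim_{s→0} s·G(s) = 20·2 / 12 = 10/3.
e_ss = 6/K_v = 6/(10/3) = 1.8.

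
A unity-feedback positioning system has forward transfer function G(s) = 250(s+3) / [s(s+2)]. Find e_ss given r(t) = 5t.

1/75

One free integrator in G(s): this is a type 1 system.
K_v = lim_{s→0} s·G(s) = 250·3 / (2) = 375.
e_ss = 5/K_v = 5/375 = 1/75.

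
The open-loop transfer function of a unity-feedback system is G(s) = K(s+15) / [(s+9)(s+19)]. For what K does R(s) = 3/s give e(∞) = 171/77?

4

System type = 0 (no poles at s=0).
K_p = lim_{s→0} G(s) = K·15 / (9·19) = (5/57)·K.
e_ss = 3/(1 + K_p) = 171/77 ⇒ 1 + (5/57)·K = 77/57 ⇒ K = 4.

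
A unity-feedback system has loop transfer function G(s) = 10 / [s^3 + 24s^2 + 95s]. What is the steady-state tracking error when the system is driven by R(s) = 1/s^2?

9.5

The denominator has no term below 95s — 1 pole at s=0, type 1.
K_v = lim_{s→0} s·G(s) = 10 / 95 = 2/19.
e_ss = 1/K_v = 1/(2/19) = 9.5.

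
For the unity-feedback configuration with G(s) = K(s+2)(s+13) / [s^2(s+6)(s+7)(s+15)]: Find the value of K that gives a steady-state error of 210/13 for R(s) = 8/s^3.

12

G(s) has two factors of s in the denominator, so the system is type 2.
K_a = lim_{s→0} s^2·G(s) = K·2·13 / (6·7·15) = (13/315)·K.
e_ss = 8/K_a = 210/13 ⇒ K_a = 52/105 ⇒ K = (52/105)/(13/315) = 12.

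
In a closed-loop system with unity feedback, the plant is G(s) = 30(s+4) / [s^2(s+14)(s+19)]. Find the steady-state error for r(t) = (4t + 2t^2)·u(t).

133/15

Two free integrators in G(s): this is a type 2 system. By superposition:
  • 4t: tracked with zero error.
  • 2t^2: e_ss = 4/K_a with K_a=60/133 → 133/15.
Total e_ss = 133/15.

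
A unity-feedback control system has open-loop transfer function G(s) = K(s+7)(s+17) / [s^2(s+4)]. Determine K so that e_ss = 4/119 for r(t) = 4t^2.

8

System type = 2 (two poles at s=0).
K_a = lim_{s→0} s^2·G(s) = K·7·17 / (4) = 29.75·K.
e_ss = 8/K_a = 4/119 ⇒ K_a = 238 ⇒ K = 238/29.75 = 8.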